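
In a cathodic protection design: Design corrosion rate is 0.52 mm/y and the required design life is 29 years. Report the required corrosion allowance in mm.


Corrosion allowance = CR × design life
CA = 0.52 * 29 = 15.08 mm

15.08 mm


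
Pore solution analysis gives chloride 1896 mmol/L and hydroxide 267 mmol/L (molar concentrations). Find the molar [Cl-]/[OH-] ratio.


Threshold parameter = [Cl-] / [OH-] (molar basis; both in mmol/L, so units cancel)
Ratio = 1896 / 267 = 7.1

7.1


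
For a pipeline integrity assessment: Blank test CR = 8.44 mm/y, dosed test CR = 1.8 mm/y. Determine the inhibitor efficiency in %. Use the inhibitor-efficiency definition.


Apply the inhibitor-efficiency definition: IE = (CR_blank − CR_inh)/CR_blank × 100
IE = (8.44 − 1.8) / 8.44 × 100
IE = 6.64 / 8.44 × 100 = 78.7 %

78.7 %


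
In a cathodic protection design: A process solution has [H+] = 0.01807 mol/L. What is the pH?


pH = −log10[H+]
pH = −log10(0.01807) = 1.74

1.74


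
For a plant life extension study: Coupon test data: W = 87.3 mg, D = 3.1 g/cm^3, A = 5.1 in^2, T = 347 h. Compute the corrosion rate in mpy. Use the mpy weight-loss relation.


Apply the mpy weight-loss relation: CR = 534 * W / (D * A * T)
Numerator: 534 * 87.3 = 46618.2
Denominator: 3.1 * 5.1 * 347 = 5486.07
CR = 46618.2 / 5486.07 = 8.4976 mpy

8.4976 mpy


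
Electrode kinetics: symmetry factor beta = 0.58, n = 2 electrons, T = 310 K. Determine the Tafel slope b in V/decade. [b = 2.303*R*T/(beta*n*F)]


Apply the Tafel slope relation: b = 2.303*R*T/(beta*n*F)
Numerator: 2.303 * 8.314 * 310 = 5935.61
Denominator: 0.58 * 2 * 96485 = 111922.6
b = 5935.61 / 111922.6 = 0.053 V/decade

0.053 V/decade


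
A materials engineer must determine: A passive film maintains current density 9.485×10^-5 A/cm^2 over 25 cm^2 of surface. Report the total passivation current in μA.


I = i_pass * A, then convert A → μA (×10^6)
I = 9.485×10^-5 * 25 * 10^6 = 2371.25 μA

2371.25 μA


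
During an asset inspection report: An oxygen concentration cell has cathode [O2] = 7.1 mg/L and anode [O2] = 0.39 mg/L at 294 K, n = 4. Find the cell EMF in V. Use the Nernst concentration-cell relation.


Apply the Nernst concentration-cell relation: E = (RT/nF)*ln(C_cathode/C_anode)
RT/nF = 8.314*294/(4*96485) = 0.00633341 V
ln(7.1/0.39) = 2.9017
E = 0.00633341 * 2.9017 = 0.01838 V

0.01838 V


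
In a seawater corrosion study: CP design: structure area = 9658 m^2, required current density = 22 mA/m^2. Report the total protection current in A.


I = area * current density, then convert mA → A (÷1000)
I = 9658 * 22 / 1000 = 212.48 A

212.48 A


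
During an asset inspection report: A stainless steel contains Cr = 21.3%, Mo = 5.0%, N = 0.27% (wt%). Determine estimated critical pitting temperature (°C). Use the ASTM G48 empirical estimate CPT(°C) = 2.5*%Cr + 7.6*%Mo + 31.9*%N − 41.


Apply the ASTM G48 empirical CPT estimate: CPT(°C) = 2.5*%Cr + 7.6*%Mo + 31.9*%N − 41
2.5*21.3 = 53.25; 7.6*5.0 = 38; 31.9*0.27 = 8.613
CPT = 53.25 + 38 + 8.613 − 41 = 58.863 °C
Rounded to 0.1 °C: CPT ≈ 58.9 °C

58.9 °C


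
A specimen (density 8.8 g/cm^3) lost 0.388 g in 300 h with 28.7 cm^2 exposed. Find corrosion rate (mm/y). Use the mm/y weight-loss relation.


Apply the mm/y weight-loss relation: CR = 87600 * W / (D * A * T)
Numerator: 87600 * 0.388 = 33988.8
Denominator: 8.8 * 28.7 * 300 = 75768.0
CR = 33988.8 / 75768.0 = 0.44859 mm/y

0.44859 mm/y


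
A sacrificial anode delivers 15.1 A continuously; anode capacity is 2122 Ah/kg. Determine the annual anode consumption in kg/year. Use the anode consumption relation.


Annual consumption = current * hours per year / capacity
Rate = 15.1 * 8760 / 2122 = 62.3 kg/year

62.3 kg/year


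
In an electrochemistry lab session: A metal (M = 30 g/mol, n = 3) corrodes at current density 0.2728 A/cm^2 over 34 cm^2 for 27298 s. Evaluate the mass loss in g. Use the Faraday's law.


Apply Faraday's law: m = i*A*t*M / (n*F)
Total charge passed Q = i*A*t = 0.2728*34*27298 = 253194.4096 C
m = Q*M/(n*F) = 253194.4096*30/(3*96485) = 26.24184 g

26.24184 g


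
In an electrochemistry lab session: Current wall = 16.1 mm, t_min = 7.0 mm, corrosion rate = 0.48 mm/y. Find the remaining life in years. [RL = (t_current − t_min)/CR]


Apply the remaining-life relation: RL = (t_current − t_min) / CR
RL = (16.1 − 7.0) / 0.48 = 9.1 / 0.48 = 19.0 years

19.0 years


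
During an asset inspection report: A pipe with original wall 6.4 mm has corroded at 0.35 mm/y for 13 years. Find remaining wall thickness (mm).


Remaining wall = original − CR × time
t = 6.4 − 0.35*13 = 6.4 − 4.55 = 1.85 mm

1.85 mm


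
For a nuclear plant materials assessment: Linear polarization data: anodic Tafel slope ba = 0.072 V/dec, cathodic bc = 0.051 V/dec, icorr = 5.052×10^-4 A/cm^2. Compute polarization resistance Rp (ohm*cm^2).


Apply the Stern-Geary equation: Rp = ba*bc / (2.303*icorr*(ba+bc))
ba*bc = 0.072*0.051 = 0.003672
ba+bc = 0.123; 2.303*icorr*(ba+bc) = 2.303*5.052×10^-4*0.123 = 1.431075×10^-4
Rp = 0.003672 / 1.431075×10^-4 = 25.66 ohm*cm^2

25.66 ohm*cm^2


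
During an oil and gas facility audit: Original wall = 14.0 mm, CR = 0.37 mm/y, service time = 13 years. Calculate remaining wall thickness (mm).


Remaining wall = original − CR × time
t = 14.0 − 0.37*13 = 14.0 − 4.81 = 9.19 mm

9.19 mm


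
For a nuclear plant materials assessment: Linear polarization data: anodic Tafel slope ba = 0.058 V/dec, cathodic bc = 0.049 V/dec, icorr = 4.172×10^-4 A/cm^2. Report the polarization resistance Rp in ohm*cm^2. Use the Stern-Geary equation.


Apply the Stern-Geary equation: Rp = ba*bc / (2.303*icorr*(ba+bc))
ba*bc = 0.058*0.049 = 0.002842
ba+bc = 0.107; 2.303*icorr*(ba+bc) = 2.303*4.172×10^-4*0.107 = 1.0280684×10^-4
Rp = 0.002842 / 1.0280684×10^-4 = 27.6 ohm*cm^2

27.6 ohm*cm^2


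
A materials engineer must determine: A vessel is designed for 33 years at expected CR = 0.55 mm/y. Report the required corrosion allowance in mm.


Corrosion allowance = CR × design life
CA = 0.55 * 33 = 18.15 mm

18.15 mm


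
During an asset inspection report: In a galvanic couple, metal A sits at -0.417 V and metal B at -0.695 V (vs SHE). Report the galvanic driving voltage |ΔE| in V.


Driving voltage is the absolute potential difference.
|ΔE| = |-0.417 − (-0.695)| = 0.278 V

0.278 V


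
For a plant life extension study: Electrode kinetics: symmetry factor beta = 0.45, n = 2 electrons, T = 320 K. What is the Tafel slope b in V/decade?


Apply the Tafel slope relation: b = 2.303*R*T/(beta*n*F)
Numerator: 2.303 * 8.314 * 320 = 6127.09
Denominator: 0.45 * 2 * 96485 = 86836.5
b = 6127.09 / 86836.5 = 0.0706 V/decade

0.0706 V/decade


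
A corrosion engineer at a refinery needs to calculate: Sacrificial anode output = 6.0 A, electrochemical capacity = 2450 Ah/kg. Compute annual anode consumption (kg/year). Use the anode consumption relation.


Annual consumption = current * hours per year / capacity
Rate = 6.0 * 8760 / 2450 = 21.5 kg/year

21.5 kg/year


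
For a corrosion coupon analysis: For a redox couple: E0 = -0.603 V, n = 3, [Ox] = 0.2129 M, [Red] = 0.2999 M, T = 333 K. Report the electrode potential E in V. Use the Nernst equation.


Apply the Nernst equation: E = E0 + (RT/nF)*ln([Ox]/[Red])
Step 1: RT/nF = 8.314*333/(3*96485) = 0.00956474 V
Step 2: [Ox]/[Red] = 0.2129/0.2999 = 0.709903
Step 3: ln(0.709903) = -0.342627
Step 4: correction = 0.00956474 * -0.342627 = -0.003 V
E = -0.603 + -0.003 = -0.606 V

-0.606 V


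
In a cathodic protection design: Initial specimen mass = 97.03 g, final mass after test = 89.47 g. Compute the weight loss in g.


Weight loss = initial − final
WL = 97.03 − 89.47 = 7.56 g

7.56 g


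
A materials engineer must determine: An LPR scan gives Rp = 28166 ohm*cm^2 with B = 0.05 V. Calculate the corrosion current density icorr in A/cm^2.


Apply the Stern-Geary relation: icorr = B / Rp
icorr = 0.05 / 28166 = 1.775×10^-6 A/cm^2

1.775×10^-6 A/cm^2


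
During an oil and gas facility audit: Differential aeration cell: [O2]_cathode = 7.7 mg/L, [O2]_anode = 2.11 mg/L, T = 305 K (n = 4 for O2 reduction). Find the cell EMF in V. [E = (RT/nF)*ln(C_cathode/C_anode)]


Apply the Nernst concentration-cell relation: E = (RT/nF)*ln(C_cathode/C_anode)
RT/nF = 8.314*305/(4*96485) = 0.00657037 V
ln(7.7/2.11) = 1.29453
E = 0.00657037 * 1.29453 = 0.00851 V

0.00851 V


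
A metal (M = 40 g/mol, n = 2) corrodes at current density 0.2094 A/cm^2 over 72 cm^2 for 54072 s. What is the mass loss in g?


Apply Faraday's law: m = i*A*t*M / (n*F)
Total charge passed Q = i*A*t = 0.2094*72*54072 = 815232.7296 C
m = Q*M/(n*F) = 815232.7296*40/(2*96485) = 168.986 g

168.986 g


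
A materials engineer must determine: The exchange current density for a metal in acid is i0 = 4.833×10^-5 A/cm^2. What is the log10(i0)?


i0 = 4.833×10^-5 A/cm^2
log10(i0) = -4.316

-4.316


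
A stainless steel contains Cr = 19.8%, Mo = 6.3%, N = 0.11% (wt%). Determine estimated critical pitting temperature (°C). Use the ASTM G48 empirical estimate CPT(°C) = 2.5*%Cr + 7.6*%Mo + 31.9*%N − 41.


Apply the ASTM G48 empirical CPT estimate: CPT(°C) = 2.5*%Cr + 7.6*%Mo + 31.9*%N − 41
2.5*19.8 = 49.5; 7.6*6.3 = 47.88; 31.9*0.11 = 3.509
CPT = 49.5 + 47.88 + 3.509 − 41 = 59.889 °C
Rounded to 0.1 °C: CPT ≈ 59.9 °C

59.9 °C


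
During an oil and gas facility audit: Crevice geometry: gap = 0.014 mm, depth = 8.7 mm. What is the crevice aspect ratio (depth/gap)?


Aspect ratio = depth / gap
Ratio = 8.7 / 0.014 = 621.4

621.4


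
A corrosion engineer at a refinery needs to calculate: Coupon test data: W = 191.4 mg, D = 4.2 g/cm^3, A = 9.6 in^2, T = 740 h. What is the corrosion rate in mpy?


Apply the mpy weight-loss relation: CR = 534 * W / (D * A * T)
Numerator: 534 * 191.4 = 102207.6
Denominator: 4.2 * 9.6 * 740 = 29836.8
CR = 102207.6 / 29836.8 = 3.426 mpy

3.426 mpy


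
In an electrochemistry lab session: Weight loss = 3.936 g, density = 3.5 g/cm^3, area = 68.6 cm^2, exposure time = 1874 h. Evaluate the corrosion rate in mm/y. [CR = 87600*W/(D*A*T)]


Apply the mm/y weight-loss relation: CR = 87600 * W / (D * A * T)
Numerator: 87600 * 3.936 = 344793.6
Denominator: 3.5 * 68.6 * 1874 = 449947.4
CR = 344793.6 / 449947.4 = 0.7663 mm/y

0.7663 mm/y


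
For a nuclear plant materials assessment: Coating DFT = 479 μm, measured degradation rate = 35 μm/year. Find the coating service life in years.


Service life = thickness / degradation rate
Life = 479 / 35 = 13.7 years

13.7 years


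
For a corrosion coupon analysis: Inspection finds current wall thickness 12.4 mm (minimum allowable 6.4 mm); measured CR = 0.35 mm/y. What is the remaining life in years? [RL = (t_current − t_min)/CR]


Apply the remaining-life relation: RL = (t_current − t_min) / CR
RL = (12.4 − 6.4) / 0.35 = 6.0 / 0.35 = 17.1 years

17.1 years


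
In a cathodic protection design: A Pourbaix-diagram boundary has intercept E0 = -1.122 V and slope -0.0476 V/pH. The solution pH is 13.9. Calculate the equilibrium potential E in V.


Apply the Pourbaix line equation: E = E0 + slope*pH
E = -1.122 + (-0.0476)*13.9 = -1.122 + (-0.66164) = -1.78364 V
Rounded to 4 decimal places: E = -1.7836 V

-1.7836 V


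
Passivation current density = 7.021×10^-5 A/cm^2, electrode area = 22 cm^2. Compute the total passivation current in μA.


I = i_pass * A, then convert A → μA (×10^6)
I = 7.021×10^-5 * 22 * 10^6 = 1544.62 μA

1544.62 μA


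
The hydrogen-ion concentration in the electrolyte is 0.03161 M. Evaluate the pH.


pH = −log10[H+]
pH = −log10(0.03161) = 1.5

1.5


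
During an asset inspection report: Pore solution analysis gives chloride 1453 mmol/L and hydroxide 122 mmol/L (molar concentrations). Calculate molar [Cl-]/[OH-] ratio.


Threshold parameter = [Cl-] / [OH-] (molar basis; both in mmol/L, so units cancel)
Ratio = 1453 / 122 = 11.91

11.91


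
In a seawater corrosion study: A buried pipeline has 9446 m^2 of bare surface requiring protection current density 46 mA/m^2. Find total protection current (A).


I = area * current density, then convert mA → A (÷1000)
I = 9446 * 46 / 1000 = 434.52 A

434.52 A


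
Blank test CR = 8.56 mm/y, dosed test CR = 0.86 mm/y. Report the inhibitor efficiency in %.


Apply the inhibitor-efficiency definition: IE = (CR_blank − CR_inh)/CR_blank × 100
IE = (8.56 − 0.86) / 8.56 × 100
IE = 7.7 / 8.56 × 100 = 90.0 %

90.0 %


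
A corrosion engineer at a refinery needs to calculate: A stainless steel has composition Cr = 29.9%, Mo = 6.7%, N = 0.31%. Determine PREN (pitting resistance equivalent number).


Apply the PREN formula: PREN = Cr + 3.3*Mo + 16*N
PREN = 29.9 + 3.3*6.7 + 16*0.31
PREN = 29.9 + 22.11 + 4.96 = 56.97

56.97


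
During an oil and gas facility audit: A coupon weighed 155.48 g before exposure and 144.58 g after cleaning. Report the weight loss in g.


Weight loss = initial − final
WL = 155.48 − 144.58 = 10.9 g

10.9 g


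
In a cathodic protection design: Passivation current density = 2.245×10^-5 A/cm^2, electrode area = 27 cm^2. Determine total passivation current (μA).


I = i_pass * A, then convert A → μA (×10^6)
I = 2.245×10^-5 * 27 * 10^6 = 606.15 μA

606.15 μA


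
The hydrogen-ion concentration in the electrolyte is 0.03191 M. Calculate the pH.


pH = −log10[H+]
pH = −log10(0.03191) = 1.5

1.5


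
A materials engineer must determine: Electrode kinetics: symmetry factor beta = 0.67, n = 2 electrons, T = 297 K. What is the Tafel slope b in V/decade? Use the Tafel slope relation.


Apply the Tafel slope relation: b = 2.303*R*T/(beta*n*F)
Numerator: 2.303 * 8.314 * 297 = 5686.7
Denominator: 0.67 * 2 * 96485 = 129289.9
b = 5686.7 / 129289.9 = 0.044 V/decade

0.044 V/decade


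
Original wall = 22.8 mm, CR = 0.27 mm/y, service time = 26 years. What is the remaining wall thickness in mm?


Remaining wall = original − CR × time
t = 22.8 − 0.27*26 = 22.8 − 7.02 = 15.78 mm

15.78 mm


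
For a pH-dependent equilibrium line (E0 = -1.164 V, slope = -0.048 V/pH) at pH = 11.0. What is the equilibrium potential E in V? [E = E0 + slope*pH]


Apply the Pourbaix line equation: E = E0 + slope*pH
E = -1.164 + (-0.048)*11.0 = -1.164 + (-0.528) = -1.692 V
Rounded to 4 decimal places: E = -1.6920 V

-1.6920 V


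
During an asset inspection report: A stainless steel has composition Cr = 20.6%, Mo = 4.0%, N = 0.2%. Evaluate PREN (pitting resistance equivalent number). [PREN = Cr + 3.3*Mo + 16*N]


Apply the PREN formula: PREN = Cr + 3.3*Mo + 16*N
PREN = 20.6 + 3.3*4.0 + 16*0.2
PREN = 20.6 + 13.2 + 3.2 = 37.0

37.0


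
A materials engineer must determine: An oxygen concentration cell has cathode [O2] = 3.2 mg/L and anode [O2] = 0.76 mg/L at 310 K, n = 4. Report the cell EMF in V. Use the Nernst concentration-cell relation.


Apply the Nernst concentration-cell relation: E = (RT/nF)*ln(C_cathode/C_anode)
RT/nF = 8.314*310/(4*96485) = 0.00667808 V
ln(3.2/0.76) = 1.43759
E = 0.00667808 * 1.43759 = 0.0096 V

0.0096 V


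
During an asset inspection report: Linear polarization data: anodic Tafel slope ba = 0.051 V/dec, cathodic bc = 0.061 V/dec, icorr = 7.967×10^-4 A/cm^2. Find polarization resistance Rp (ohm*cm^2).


Apply the Stern-Geary equation: Rp = ba*bc / (2.303*icorr*(ba+bc))
ba*bc = 0.051*0.061 = 0.003111
ba+bc = 0.112; 2.303*icorr*(ba+bc) = 2.303*7.967×10^-4*0.112 = 2.0549761×10^-4
Rp = 0.003111 / 2.0549761×10^-4 = 15.14 ohm*cm^2

15.14 ohm*cm^2


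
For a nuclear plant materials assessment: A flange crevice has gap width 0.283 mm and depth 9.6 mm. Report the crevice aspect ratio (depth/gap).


Aspect ratio = depth / gap
Ratio = 9.6 / 0.283 = 33.9

33.9


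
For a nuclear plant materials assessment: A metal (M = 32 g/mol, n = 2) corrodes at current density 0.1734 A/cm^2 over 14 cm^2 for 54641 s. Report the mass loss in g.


Apply Faraday's law: m = i*A*t*M / (n*F)
Total charge passed Q = i*A*t = 0.1734*14*54641 = 132646.4916 C
m = Q*M/(n*F) = 132646.4916*32/(2*96485) = 21.99662 g

21.99662 g


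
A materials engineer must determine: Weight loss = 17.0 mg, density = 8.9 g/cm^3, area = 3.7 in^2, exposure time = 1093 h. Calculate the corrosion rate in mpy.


Apply the mpy weight-loss relation: CR = 534 * W / (D * A * T)
Numerator: 534 * 17.0 = 9078.0
Denominator: 8.9 * 3.7 * 1093 = 35992.49
CR = 9078.0 / 35992.49 = 0.2522 mpy

0.2522 mpy


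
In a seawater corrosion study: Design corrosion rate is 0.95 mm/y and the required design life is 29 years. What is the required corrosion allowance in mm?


Corrosion allowance = CR × design life
CA = 0.95 * 29 = 27.55 mm

27.55 mm


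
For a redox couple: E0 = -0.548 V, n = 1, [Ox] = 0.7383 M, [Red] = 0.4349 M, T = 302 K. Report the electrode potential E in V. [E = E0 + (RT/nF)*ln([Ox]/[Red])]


Apply the Nernst equation: E = E0 + (RT/nF)*ln([Ox]/[Red])
Step 1: RT/nF = 8.314*302/(1*96485) = 0.02602299 V
Step 2: [Ox]/[Red] = 0.7383/0.4349 = 1.697632
Step 3: ln(1.697632) = 0.529234
Step 4: correction = 0.02602299 * 0.529234 = 0.014 V
E = -0.548 + 0.014 = -0.534 V

-0.534 V


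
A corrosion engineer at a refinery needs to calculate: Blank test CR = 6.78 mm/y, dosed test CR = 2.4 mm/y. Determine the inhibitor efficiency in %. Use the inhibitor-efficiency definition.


Apply the inhibitor-efficiency definition: IE = (CR_blank − CR_inh)/CR_blank × 100
IE = (6.78 − 2.4) / 6.78 × 100
IE = 4.38 / 6.78 × 100 = 64.6 %

64.6 %


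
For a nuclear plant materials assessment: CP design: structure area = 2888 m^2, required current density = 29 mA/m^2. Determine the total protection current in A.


I = area * current density, then convert mA → A (÷1000)
I = 2888 * 29 / 1000 = 83.75 A

83.75 A


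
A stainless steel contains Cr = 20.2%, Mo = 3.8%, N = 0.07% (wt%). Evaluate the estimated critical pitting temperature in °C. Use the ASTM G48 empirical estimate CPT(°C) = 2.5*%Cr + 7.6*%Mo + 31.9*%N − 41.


Apply the ASTM G48 empirical CPT estimate: CPT(°C) = 2.5*%Cr + 7.6*%Mo + 31.9*%N − 41
2.5*20.2 = 50.5; 7.6*3.8 = 28.88; 31.9*0.07 = 2.233
CPT = 50.5 + 28.88 + 2.233 − 41 = 40.613 °C
Rounded to 0.1 °C: CPT ≈ 40.6 °C

40.6 °C


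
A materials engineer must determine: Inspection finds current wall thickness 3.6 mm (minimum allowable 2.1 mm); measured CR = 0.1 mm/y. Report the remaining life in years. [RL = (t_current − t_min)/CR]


Apply the remaining-life relation: RL = (t_current − t_min) / CR
RL = (3.6 − 2.1) / 0.1 = 1.5 / 0.1 = 15.0 years

15.0 years


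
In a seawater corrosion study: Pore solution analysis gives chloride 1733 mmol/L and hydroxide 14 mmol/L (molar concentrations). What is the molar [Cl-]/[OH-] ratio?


Threshold parameter = [Cl-] / [OH-] (molar basis; both in mmol/L, so units cancel)
Ratio = 1733 / 14 = 123.79

123.79


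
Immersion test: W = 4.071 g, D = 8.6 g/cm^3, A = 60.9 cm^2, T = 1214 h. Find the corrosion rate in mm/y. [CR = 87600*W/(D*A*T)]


Apply the mm/y weight-loss relation: CR = 87600 * W / (D * A * T)
Numerator: 87600 * 4.071 = 356619.6
Denominator: 8.6 * 60.9 * 1214 = 635820.36
CR = 356619.6 / 635820.36 = 0.560881 mm/y

0.560881 mm/y


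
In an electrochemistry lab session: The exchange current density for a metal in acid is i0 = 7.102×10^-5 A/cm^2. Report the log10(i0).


i0 = 7.102×10^-5 A/cm^2
log10(i0) = -4.149

-4.149


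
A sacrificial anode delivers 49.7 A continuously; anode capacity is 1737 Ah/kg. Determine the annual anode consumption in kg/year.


Annual consumption = current * hours per year / capacity
Rate = 49.7 * 8760 / 1737 = 250.6 kg/year

250.6 kg/year


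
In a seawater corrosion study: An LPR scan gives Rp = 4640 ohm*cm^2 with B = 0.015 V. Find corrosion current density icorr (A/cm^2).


Apply the Stern-Geary relation: icorr = B / Rp
icorr = 0.015 / 4640 = 3.233×10^-6 A/cm^2

3.233×10^-6 A/cm^2


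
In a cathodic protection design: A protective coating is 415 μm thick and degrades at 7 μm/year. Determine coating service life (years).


Service life = thickness / degradation rate
Life = 415 / 7 = 59.3 years

59.3 years


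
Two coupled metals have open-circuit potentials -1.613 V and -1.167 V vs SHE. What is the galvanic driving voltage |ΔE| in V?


Driving voltage is the absolute potential difference.
|ΔE| = |-1.613 − (-1.167)| = 0.446 V

0.446 V


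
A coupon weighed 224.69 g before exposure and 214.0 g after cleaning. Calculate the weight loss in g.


Weight loss = initial − final
WL = 224.69 − 214.0 = 10.69 g

10.69 g


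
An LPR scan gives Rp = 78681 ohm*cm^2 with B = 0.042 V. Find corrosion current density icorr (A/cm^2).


Apply the Stern-Geary relation: icorr = B / Rp
icorr = 0.042 / 78681 = 5.338×10^-7 A/cm^2

5.338×10^-7 A/cm^2


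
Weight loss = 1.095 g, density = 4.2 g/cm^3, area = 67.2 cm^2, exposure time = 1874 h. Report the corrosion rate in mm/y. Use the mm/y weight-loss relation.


Apply the mm/y weight-loss relation: CR = 87600 * W / (D * A * T)
Numerator: 87600 * 1.095 = 95922.0
Denominator: 4.2 * 67.2 * 1874 = 528917.76
CR = 95922.0 / 528917.76 = 0.181355 mm/y

0.181355 mm/y


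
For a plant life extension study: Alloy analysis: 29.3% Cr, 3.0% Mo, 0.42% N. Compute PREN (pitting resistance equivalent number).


Apply the PREN formula: PREN = Cr + 3.3*Mo + 16*N
PREN = 29.3 + 3.3*3.0 + 16*0.42
PREN = 29.3 + 9.9 + 6.72 = 45.92

45.92


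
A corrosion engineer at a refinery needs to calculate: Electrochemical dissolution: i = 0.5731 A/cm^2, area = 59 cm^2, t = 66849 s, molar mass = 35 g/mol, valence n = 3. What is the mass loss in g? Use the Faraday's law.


Apply Faraday's law: m = i*A*t*M / (n*F)
Total charge passed Q = i*A*t = 0.5731*59*66849 = 2260358.5521 C
m = Q*M/(n*F) = 2260358.5521*35/(3*96485) = 273.3155 g

273.3155 g


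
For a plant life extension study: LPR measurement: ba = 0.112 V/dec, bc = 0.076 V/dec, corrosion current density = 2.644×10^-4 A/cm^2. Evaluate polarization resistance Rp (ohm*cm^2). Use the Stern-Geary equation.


Apply the Stern-Geary equation: Rp = ba*bc / (2.303*icorr*(ba+bc))
ba*bc = 0.112*0.076 = 0.008512
ba+bc = 0.188; 2.303*icorr*(ba+bc) = 2.303*2.644×10^-4*0.188 = 1.1447568×10^-4
Rp = 0.008512 / 1.1447568×10^-4 = 74.36 ohm*cm^2

74.36 ohm*cm^2


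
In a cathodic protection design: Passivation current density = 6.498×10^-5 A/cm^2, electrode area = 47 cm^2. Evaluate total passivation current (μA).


I = i_pass * A, then convert A → μA (×10^6)
I = 6.498×10^-5 * 47 * 10^6 = 3054.06 μA

3054.06 μA


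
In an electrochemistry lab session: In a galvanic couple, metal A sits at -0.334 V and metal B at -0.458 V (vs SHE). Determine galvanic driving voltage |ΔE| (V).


Driving voltage is the absolute potential difference.
|ΔE| = |-0.334 − (-0.458)| = 0.124 V

0.124 V


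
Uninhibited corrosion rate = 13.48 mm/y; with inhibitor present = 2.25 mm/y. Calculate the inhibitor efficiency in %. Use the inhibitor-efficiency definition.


Apply the inhibitor-efficiency definition: IE = (CR_blank − CR_inh)/CR_blank × 100
IE = (13.48 − 2.25) / 13.48 × 100
IE = 11.23 / 13.48 × 100 = 83.3 %

83.3 %


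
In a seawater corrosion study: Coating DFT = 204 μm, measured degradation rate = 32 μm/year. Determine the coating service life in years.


Service life = thickness / degradation rate
Life = 204 / 32 = 6.4 years

6.4 years


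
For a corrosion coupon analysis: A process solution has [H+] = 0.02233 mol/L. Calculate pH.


pH = −log10[H+]
pH = −log10(0.02233) = 1.65

1.65


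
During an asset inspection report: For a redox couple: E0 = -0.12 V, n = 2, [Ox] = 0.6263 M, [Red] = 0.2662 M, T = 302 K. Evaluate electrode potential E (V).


Apply the Nernst equation: E = E0 + (RT/nF)*ln([Ox]/[Red])
Step 1: RT/nF = 8.314*302/(2*96485) = 0.01301149 V
Step 2: [Ox]/[Red] = 0.6263/0.2662 = 2.352742
Step 3: ln(2.352742) = 0.855581
Step 4: correction = 0.01301149 * 0.855581 = 0.011 V
E = -0.12 + 0.011 = -0.109 V

-0.109 V


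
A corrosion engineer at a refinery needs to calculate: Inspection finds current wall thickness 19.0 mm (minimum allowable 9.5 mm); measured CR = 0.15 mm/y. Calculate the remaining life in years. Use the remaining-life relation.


Apply the remaining-life relation: RL = (t_current − t_min) / CR
RL = (19.0 − 9.5) / 0.15 = 9.5 / 0.15 = 63.3 years

63.3 years


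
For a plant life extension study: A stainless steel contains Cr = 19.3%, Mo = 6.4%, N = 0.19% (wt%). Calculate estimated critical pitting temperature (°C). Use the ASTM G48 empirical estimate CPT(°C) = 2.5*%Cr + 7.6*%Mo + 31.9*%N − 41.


Apply the ASTM G48 empirical CPT estimate: CPT(°C) = 2.5*%Cr + 7.6*%Mo + 31.9*%N − 41
2.5*19.3 = 48.25; 7.6*6.4 = 48.64; 31.9*0.19 = 6.061
CPT = 48.25 + 48.64 + 6.061 − 41 = 61.951 °C
Rounded to 0.1 °C: CPT ≈ 62.0 °C

62.0 °C


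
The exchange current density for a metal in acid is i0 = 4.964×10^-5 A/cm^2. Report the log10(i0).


i0 = 4.964×10^-5 A/cm^2
log10(i0) = -4.304

-4.304


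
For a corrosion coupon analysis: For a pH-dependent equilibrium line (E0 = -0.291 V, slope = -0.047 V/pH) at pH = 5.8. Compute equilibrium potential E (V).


Apply the Pourbaix line equation: E = E0 + slope*pH
E = -0.291 + (-0.047)*5.8 = -0.291 + (-0.2726) = -0.5636 V
Rounded to 3 decimal places: E = -0.564 V

-0.564 V


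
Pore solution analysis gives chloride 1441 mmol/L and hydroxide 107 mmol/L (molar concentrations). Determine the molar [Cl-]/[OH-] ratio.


Threshold parameter = [Cl-] / [OH-] (molar basis; both in mmol/L, so units cancel)
Ratio = 1441 / 107 = 13.47

13.47


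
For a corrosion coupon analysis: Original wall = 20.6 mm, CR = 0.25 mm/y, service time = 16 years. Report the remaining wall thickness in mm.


Remaining wall = original − CR × time
t = 20.6 − 0.25*16 = 20.6 − 4.0 = 16.6 mm

16.6 mm


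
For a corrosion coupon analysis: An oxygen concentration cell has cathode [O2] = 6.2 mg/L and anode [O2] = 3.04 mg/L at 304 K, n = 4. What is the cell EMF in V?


Apply the Nernst concentration-cell relation: E = (RT/nF)*ln(C_cathode/C_anode)
RT/nF = 8.314*304/(4*96485) = 0.00654883 V
ln(6.2/3.04) = 0.71269
E = 0.00654883 * 0.71269 = 0.00467 V

0.00467 V


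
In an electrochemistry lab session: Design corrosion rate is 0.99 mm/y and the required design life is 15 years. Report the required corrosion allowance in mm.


Corrosion allowance = CR × design life
CA = 0.99 * 15 = 14.85 mm

14.85 mm


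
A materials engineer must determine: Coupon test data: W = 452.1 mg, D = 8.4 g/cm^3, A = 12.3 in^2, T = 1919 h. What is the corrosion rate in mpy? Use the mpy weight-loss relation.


Apply the mpy weight-loss relation: CR = 534 * W / (D * A * T)
Numerator: 534 * 452.1 = 241421.4
Denominator: 8.4 * 12.3 * 1919 = 198271.08
CR = 241421.4 / 198271.08 = 1.2176 mpy

1.2176 mpy


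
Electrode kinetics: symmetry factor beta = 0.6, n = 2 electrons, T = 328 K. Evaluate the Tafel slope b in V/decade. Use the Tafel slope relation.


Apply the Tafel slope relation: b = 2.303*R*T/(beta*n*F)
Numerator: 2.303 * 8.314 * 328 = 6280.26
Denominator: 0.6 * 2 * 96485 = 115782.0
b = 6280.26 / 115782.0 = 0.054 V/decade

0.054 V/decade


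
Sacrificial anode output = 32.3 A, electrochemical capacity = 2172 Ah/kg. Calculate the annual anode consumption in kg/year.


Annual consumption = current * hours per year / capacity
Rate = 32.3 * 8760 / 2172 = 130.3 kg/year

130.3 kg/year


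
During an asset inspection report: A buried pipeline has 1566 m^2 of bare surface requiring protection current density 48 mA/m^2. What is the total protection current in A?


I = area * current density, then convert mA → A (÷1000)
I = 1566 * 48 / 1000 = 75.17 A

75.17 A


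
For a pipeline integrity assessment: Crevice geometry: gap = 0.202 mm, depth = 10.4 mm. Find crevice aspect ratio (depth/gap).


Aspect ratio = depth / gap
Ratio = 10.4 / 0.202 = 51.5

51.5


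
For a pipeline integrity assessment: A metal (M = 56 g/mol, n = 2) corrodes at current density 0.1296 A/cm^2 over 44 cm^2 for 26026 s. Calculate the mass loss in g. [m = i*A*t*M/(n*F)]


Apply Faraday's law: m = i*A*t*M / (n*F)
Total charge passed Q = i*A*t = 0.1296*44*26026 = 148410.6624 C
m = Q*M/(n*F) = 148410.6624*56/(2*96485) = 43.06886 g

43.06886 g


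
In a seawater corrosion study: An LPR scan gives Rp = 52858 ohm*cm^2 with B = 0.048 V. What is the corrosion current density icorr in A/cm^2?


Apply the Stern-Geary relation: icorr = B / Rp
icorr = 0.048 / 52858 = 9.081×10^-7 A/cm^2

9.081×10^-7 A/cm^2


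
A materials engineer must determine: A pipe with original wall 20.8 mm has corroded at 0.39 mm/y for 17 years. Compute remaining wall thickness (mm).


Remaining wall = original − CR × time
t = 20.8 − 0.39*17 = 20.8 − 6.63 = 14.17 mm

14.17 mm


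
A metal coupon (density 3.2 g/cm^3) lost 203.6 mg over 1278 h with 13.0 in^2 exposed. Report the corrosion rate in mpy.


Apply the mpy weight-loss relation: CR = 534 * W / (D * A * T)
Numerator: 534 * 203.6 = 108722.4
Denominator: 3.2 * 13.0 * 1278 = 53164.8
CR = 108722.4 / 53164.8 = 2.045 mpy

2.045 mpy


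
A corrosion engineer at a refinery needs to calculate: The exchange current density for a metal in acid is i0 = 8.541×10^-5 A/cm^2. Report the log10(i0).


i0 = 8.541×10^-5 A/cm^2
log10(i0) = -4.068

-4.068


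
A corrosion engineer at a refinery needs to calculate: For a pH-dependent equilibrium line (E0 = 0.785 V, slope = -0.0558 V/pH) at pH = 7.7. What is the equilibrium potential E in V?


Apply the Pourbaix line equation: E = E0 + slope*pH
E = 0.785 + (-0.0558)*7.7 = 0.785 + (-0.42966) = 0.35534 V
Rounded to 3 decimal places: E = 0.355 V

0.355 V


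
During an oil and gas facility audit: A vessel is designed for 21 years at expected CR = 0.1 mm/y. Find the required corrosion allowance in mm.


Corrosion allowance = CR × design life
CA = 0.1 * 21 = 2.1 mm

2.1 mm


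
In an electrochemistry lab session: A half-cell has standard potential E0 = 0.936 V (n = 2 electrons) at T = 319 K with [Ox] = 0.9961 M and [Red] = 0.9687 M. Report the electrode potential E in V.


Apply the Nernst equation: E = E0 + (RT/nF)*ln([Ox]/[Red])
Step 1: RT/nF = 8.314*319/(2*96485) = 0.01374393 V
Step 2: [Ox]/[Red] = 0.9961/0.9687 = 1.028285
Step 3: ln(1.028285) = 0.027892
Step 4: correction = 0.01374393 * 0.027892 = 0.0004 V
E = 0.936 + 0.0004 = 0.9364 V

0.9364 V


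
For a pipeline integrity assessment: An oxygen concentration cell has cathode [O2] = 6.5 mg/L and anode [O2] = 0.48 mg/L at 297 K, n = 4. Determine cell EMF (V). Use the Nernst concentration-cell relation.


Apply the Nernst concentration-cell relation: E = (RT/nF)*ln(C_cathode/C_anode)
RT/nF = 8.314*297/(4*96485) = 0.00639804 V
ln(6.5/0.48) = 2.60577
E = 0.00639804 * 2.60577 = 0.01667 V

0.01667 V


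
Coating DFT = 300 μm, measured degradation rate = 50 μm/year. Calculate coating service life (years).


Service life = thickness / degradation rate
Life = 300 / 50 = 6.0 years

6.0 years


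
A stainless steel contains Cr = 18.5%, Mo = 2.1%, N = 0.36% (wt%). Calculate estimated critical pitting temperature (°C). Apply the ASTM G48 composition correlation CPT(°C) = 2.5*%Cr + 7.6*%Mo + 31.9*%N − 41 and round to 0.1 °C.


Apply the ASTM G48 empirical CPT estimate: CPT(°C) = 2.5*%Cr + 7.6*%Mo + 31.9*%N − 41
2.5*18.5 = 46.25; 7.6*2.1 = 15.96; 31.9*0.36 = 11.484
CPT = 46.25 + 15.96 + 11.484 − 41 = 32.694 °C
Rounded to 0.1 °C: CPT ≈ 32.7 °C

32.7 °C


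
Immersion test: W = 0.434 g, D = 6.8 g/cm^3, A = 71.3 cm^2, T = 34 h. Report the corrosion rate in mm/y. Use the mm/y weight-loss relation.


Apply the mm/y weight-loss relation: CR = 87600 * W / (D * A * T)
Numerator: 87600 * 0.434 = 38018.4
Denominator: 6.8 * 71.3 * 34 = 16484.56
CR = 38018.4 / 16484.56 = 2.3063 mm/y

2.3063 mm/y


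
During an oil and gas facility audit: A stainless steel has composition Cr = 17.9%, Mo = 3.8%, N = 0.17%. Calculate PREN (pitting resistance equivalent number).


Apply the PREN formula: PREN = Cr + 3.3*Mo + 16*N
PREN = 17.9 + 3.3*3.8 + 16*0.17
PREN = 17.9 + 12.54 + 2.72 = 33.16

33.16


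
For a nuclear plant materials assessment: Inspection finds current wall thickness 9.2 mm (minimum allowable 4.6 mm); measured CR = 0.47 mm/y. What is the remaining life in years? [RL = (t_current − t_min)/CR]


Apply the remaining-life relation: RL = (t_current − t_min) / CR
RL = (9.2 − 4.6) / 0.47 = 4.6 / 0.47 = 9.8 years

9.8 years


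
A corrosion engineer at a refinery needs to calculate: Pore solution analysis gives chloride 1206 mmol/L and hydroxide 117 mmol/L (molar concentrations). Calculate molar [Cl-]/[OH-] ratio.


Threshold parameter = [Cl-] / [OH-] (molar basis; both in mmol/L, so units cancel)
Ratio = 1206 / 117 = 10.31

10.31


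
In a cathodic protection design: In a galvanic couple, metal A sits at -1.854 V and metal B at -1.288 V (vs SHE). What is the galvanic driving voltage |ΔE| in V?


Driving voltage is the absolute potential difference.
|ΔE| = |-1.854 − (-1.288)| = 0.566 V

0.566 V


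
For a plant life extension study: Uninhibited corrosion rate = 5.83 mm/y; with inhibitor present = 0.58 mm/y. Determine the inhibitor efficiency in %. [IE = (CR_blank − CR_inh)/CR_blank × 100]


Apply the inhibitor-efficiency definition: IE = (CR_blank − CR_inh)/CR_blank × 100
IE = (5.83 − 0.58) / 5.83 × 100
IE = 5.25 / 5.83 × 100 = 90.1 %

90.1 %


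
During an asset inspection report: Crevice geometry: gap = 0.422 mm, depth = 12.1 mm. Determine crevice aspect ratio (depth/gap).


Aspect ratio = depth / gap
Ratio = 12.1 / 0.422 = 28.7

28.7


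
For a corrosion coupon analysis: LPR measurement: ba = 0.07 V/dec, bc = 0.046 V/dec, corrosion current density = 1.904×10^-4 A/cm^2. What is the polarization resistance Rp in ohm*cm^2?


Apply the Stern-Geary equation: Rp = ba*bc / (2.303*icorr*(ba+bc))
ba*bc = 0.07*0.046 = 0.00322
ba+bc = 0.116; 2.303*icorr*(ba+bc) = 2.303*1.904×10^-4*0.116 = 5.0864979×10^-5
Rp = 0.00322 / 5.0864979×10^-5 = 63.3 ohm*cm^2

63.3 ohm*cm^2


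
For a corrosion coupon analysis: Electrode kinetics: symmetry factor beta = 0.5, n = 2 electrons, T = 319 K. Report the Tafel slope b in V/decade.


Apply the Tafel slope relation: b = 2.303*R*T/(beta*n*F)
Numerator: 2.303 * 8.314 * 319 = 6107.94
Denominator: 0.5 * 2 * 96485 = 96485.0
b = 6107.94 / 96485.0 = 0.0633 V/decade

0.0633 V/decade


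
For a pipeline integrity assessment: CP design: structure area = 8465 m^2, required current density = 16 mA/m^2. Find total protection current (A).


I = area * current density, then convert mA → A (÷1000)
I = 8465 * 16 / 1000 = 135.44 A

135.44 A


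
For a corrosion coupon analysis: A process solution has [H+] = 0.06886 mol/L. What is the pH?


pH = −log10[H+]
pH = −log10(0.06886) = 1.16

1.16


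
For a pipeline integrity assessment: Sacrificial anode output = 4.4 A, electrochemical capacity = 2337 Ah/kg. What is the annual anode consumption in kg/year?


Annual consumption = current * hours per year / capacity
Rate = 4.4 * 8760 / 2337 = 16.5 kg/year

16.5 kg/year


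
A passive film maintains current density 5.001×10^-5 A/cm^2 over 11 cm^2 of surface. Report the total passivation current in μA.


I = i_pass * A, then convert A → μA (×10^6)
I = 5.001×10^-5 * 11 * 10^6 = 550.11 μA

550.11 μA


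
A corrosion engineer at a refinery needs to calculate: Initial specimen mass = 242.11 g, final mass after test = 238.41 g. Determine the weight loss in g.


Weight loss = initial − final
WL = 242.11 − 238.41 = 3.7 g

3.7 g


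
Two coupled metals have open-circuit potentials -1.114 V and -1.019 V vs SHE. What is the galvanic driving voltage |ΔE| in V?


Driving voltage is the absolute potential difference.
|ΔE| = |-1.114 − (-1.019)| = 0.095 V

0.095 V


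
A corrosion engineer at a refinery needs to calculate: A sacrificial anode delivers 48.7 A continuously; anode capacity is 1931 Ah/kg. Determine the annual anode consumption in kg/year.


Annual consumption = current * hours per year / capacity
Rate = 48.7 * 8760 / 1931 = 220.9 kg/year

220.9 kg/year


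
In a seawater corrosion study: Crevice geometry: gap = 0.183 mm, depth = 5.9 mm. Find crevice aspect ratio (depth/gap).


Aspect ratio = depth / gap
Ratio = 5.9 / 0.183 = 32.2

32.2


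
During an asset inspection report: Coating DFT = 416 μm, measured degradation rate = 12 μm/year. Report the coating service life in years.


Service life = thickness / degradation rate
Life = 416 / 12 = 34.7 years

34.7 years


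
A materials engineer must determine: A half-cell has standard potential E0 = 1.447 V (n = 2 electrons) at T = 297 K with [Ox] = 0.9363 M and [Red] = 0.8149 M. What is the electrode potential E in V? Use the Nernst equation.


Apply the Nernst equation: E = E0 + (RT/nF)*ln([Ox]/[Red])
Step 1: RT/nF = 8.314*297/(2*96485) = 0.01279607 V
Step 2: [Ox]/[Red] = 0.9363/0.8149 = 1.148975
Step 3: ln(1.148975) = 0.13887
Step 4: correction = 0.01279607 * 0.13887 = 0.0018 V
E = 1.447 + 0.0018 = 1.4488 V

1.4488 V


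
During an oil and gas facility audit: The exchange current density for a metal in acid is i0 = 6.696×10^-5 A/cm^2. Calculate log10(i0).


i0 = 6.696×10^-5 A/cm^2
log10(i0) = -4.174

-4.174


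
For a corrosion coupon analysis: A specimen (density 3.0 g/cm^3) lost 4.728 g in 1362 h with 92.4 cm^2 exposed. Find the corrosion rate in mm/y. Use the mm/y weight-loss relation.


Apply the mm/y weight-loss relation: CR = 87600 * W / (D * A * T)
Numerator: 87600 * 4.728 = 414172.8
Denominator: 3.0 * 92.4 * 1362 = 377546.4
CR = 414172.8 / 377546.4 = 1.09701 mm/y

1.09701 mm/y


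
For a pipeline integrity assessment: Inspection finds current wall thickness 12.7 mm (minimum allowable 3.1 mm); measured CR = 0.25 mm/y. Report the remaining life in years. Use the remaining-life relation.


Apply the remaining-life relation: RL = (t_current − t_min) / CR
RL = (12.7 − 3.1) / 0.25 = 9.6 / 0.25 = 38.4 years

38.4 years


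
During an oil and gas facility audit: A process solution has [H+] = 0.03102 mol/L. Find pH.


pH = −log10[H+]
pH = −log10(0.03102) = 1.51

1.51


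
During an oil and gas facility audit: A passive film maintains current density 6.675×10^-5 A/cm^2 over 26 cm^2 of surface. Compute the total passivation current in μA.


I = i_pass * A, then convert A → μA (×10^6)
I = 6.675×10^-5 * 26 * 10^6 = 1735.5 μA

1735.5 μA


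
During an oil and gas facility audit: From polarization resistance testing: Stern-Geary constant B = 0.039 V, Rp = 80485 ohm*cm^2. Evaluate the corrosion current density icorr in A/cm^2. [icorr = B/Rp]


Apply the Stern-Geary relation: icorr = B / Rp
icorr = 0.039 / 80485 = 4.846×10^-7 A/cm^2

4.846×10^-7 A/cm^2


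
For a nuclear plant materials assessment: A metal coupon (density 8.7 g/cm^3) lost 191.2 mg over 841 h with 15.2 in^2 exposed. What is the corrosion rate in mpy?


Apply the mpy weight-loss relation: CR = 534 * W / (D * A * T)
Numerator: 534 * 191.2 = 102100.8
Denominator: 8.7 * 15.2 * 841 = 111213.84
CR = 102100.8 / 111213.84 = 0.9181 mpy

0.9181 mpy


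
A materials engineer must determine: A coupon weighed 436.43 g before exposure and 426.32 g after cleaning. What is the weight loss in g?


Weight loss = initial − final
WL = 436.43 − 426.32 = 10.11 g

10.11 g


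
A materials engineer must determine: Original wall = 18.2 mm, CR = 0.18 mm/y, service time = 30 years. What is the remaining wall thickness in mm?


Remaining wall = original − CR × time
t = 18.2 − 0.18*30 = 18.2 − 5.4 = 12.8 mm

12.8 mm
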